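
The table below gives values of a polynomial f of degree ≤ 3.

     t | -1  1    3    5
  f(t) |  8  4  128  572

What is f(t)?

f(t) = 4t^3 + 4t^2 - 6t + 2

Using the Lagrange interpolation formula with nodes -1, 1, 3, 5:
  L_0(t) = (t - 1)(t - 3)(t - 5) / -48
  L_1(t) = (t + 1)(t - 3)(t - 5) / 16
  L_2(t) = (t + 1)(t - 1)(t - 5) / -16
  L_3(t) = (t + 1)(t - 1)(t - 3) / 48
Then f(t) = 8·L_0(t) + 4·L_1(t) + 128·L_2(t) + 572·L_3(t).
Expanding and collecting terms gives f(t) = 4t^3 + 4t^2 - 6t + 2.
Check: f(-1) = 8. ✓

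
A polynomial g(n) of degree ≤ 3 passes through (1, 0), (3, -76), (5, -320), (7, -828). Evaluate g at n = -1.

Write g(n) = an^3 + bn^2 + cn + d. Substituting each data point gives a linear system:
  a + b + c + d = 0
  27a + 9b + 3c + d = -76
  125a + 25b + 5c + d = -320
  343a + 49b + 7c + d = -828
Solving the system yields a = -2, b = -3, c = 0, d = 5.
So g(n) = -2n^3 - 3n^2 + 5.
Then g(-1) = 4.

4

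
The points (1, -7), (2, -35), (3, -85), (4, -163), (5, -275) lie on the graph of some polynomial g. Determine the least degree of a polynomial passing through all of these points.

Forward differences of the values at n = 1, 2, 3, 4, 5:
  g  : -7  -35  -85  -163  -275
  Δ  : -28  -50  -78  -112
  Δ^2: -22  -28  -34
  Δ^3: -6  -6
  Δ^4: 0
The third differences are constant (-6) and nonzero, while all higher differences vanish, so the minimal degree is 3.

3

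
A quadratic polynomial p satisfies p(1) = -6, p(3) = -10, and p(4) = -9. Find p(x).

Write p(x) = ax^2 + bx + c. Substituting each data point gives a linear system:
  a + b + c = -6
  9a + 3b + c = -10
  16a + 4b + c = -9
Solving the system yields a = 1, b = -6, c = -1.
So p(x) = x² - 6x - 1.
Check: p(4) = -9. ✓

p(x) = x^2 - 6x - 1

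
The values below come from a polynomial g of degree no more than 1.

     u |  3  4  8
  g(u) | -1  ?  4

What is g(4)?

0

The 2 known points determine the degree-1 polynomial uniquely.
Write g(u) = au + b. Substituting each data point gives a linear system:
  3a + b = -1
  8a + b = 4
Solving the system yields a = 1, b = -4.
So g(u) = u - 4.
Then g(4) = 0.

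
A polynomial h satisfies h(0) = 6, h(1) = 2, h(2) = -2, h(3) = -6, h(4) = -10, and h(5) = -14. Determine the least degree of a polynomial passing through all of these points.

1

Forward differences of the values at x = 0, 1, 2, 3, 4, 5:
  h  : 6  2  -2  -6  -10  -14
  Δ  : -4  -4  -4  -4  -4
  Δ^2: 0  0  0  0
  Δ^3: 0  0  0
  Δ^4: 0  0
  Δ^5: 0
The first differences are constant (-4) and nonzero, while all higher differences vanish, so the minimal degree is 1.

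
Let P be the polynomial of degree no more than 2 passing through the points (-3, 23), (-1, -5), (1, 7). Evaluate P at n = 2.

Forward differences of the values at n = -3, -1, 1:
  P  : 23  -5  7
  Δ  : -28  12
  Δ^2: 40
The second differences are constant, confirming degree 2.
Interpolating (Newton forward form) and evaluating at n = 2 gives P(2) = 28.

28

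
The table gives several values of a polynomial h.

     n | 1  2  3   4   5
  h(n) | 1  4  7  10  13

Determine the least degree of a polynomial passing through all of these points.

Forward differences of the values at n = 1, 2, 3, 4, 5:
  h  : 1  4  7  10  13
  Δ  : 3  3  3  3
  Δ^2: 0  0  0
  Δ^3: 0  0
  Δ^4: 0
The first differences are constant (3) and nonzero, while all higher differences vanish, so the minimal degree is 1.

1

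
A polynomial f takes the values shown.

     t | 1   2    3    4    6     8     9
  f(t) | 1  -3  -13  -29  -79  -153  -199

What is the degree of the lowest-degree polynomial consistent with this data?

2

Divided differences on the nodes 1, 2, 3, 4, 6, 8, 9:
  order 0: 1  -3  -13  -29  -79  -153  -199
  order 1: -4  -10  -16  -25  -37  -46
  order 2: -3  -3  -3  -3  -3
  order 3: 0  0  0  0
  order 4: 0  0  0
  order 5: 0  0
  order 6: 0
The order-2 divided differences are all -3 (nonzero) and every higher order vanishes, so the data lies on a polynomial of degree exactly 2.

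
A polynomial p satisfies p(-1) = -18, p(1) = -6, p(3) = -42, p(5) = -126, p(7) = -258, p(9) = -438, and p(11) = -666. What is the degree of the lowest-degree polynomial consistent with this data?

2

Forward differences of the values at x = -1, 1, 3, 5, 7, 9, 11:
  p  : -18  -6  -42  -126  -258  -438  -666
  Δ  : 12  -36  -84  -132  -180  -228
  Δ^2: -48  -48  -48  -48  -48
  Δ^3: 0  0  0  0
  Δ^4: 0  0  0
  Δ^5: 0  0
  Δ^6: 0
The second differences are constant (-48) and nonzero, while all higher differences vanish, so the minimal degree is 2.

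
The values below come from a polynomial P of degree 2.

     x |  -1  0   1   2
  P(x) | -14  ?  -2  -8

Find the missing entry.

-4

On equispaced nodes a degree-2 polynomial has vanishing third forward difference, so
  - P(-1) + 3·P(0) - 3·P(1) + P(2) = 0.
Substituting the known values and solving for P(0):
  3·P(0) = -12
  P(0) = -4.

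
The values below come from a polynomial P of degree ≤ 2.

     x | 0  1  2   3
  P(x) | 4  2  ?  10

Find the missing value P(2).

The 3 known points determine the degree-2 polynomial uniquely.
Write P(x) = ax^2 + bx + c. Substituting each data point gives a linear system:
  c = 4
  a + b + c = 2
  9a + 3b + c = 10
Solving the system yields a = 2, b = -4, c = 4.
So P(x) = 2x² - 4x + 4.
Then P(2) = 4.

4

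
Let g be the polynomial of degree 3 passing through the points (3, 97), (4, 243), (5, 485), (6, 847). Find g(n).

Using the Lagrange interpolation formula with nodes 3, 4, 5, 6:
  L_0(n) = (n - 4)(n - 5)(n - 6) / -6
  L_1(n) = (n - 3)(n - 5)(n - 6) / 2
  L_2(n) = (n - 3)(n - 4)(n - 6) / -2
  L_3(n) = (n - 3)(n - 4)(n - 5) / 6
Then g(n) = 97·L_0(n) + 243·L_1(n) + 485·L_2(n) + 847·L_3(n).
Expanding and collecting terms gives g(n) = 4n^3 - 2n - 5.
Check: g(5) = 485. ✓

g(n) = 4n^3 - 2n - 5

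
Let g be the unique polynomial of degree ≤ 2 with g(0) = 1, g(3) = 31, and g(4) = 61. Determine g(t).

g(t) = 5t^2 - 5t + 1

Write g(t) = at^2 + bt + c. Substituting each data point gives a linear system:
  c = 1
  9a + 3b + c = 31
  16a + 4b + c = 61
Solving the system yields a = 5, b = -5, c = 1.
So g(t) = 5t^2 - 5t + 1.
Check: g(3) = 31. ✓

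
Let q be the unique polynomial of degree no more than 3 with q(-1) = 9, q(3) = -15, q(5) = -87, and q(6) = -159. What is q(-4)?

Write q(x) = ax^3 + bx^2 + cx + d. Substituting each data point gives a linear system:
  -a + b - c + d = 9
  27a + 9b + 3c + d = -15
  125a + 25b + 5c + d = -87
  216a + 36b + 6c + d = -159
Solving the system yields a = -1, b = 2, c = -3, d = 3.
So q(x) = -x^3 + 2x^2 - 3x + 3.
Then q(-4) = 111.

111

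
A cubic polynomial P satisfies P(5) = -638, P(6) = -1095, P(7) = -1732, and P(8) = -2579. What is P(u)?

P(u) = -5u^3 - 2u - 3

Using the Lagrange interpolation formula with nodes 5, 6, 7, 8:
  L_0(u) = (u - 6)(u - 7)(u - 8) / -6
  L_1(u) = (u - 5)(u - 7)(u - 8) / 2
  L_2(u) = (u - 5)(u - 6)(u - 8) / -2
  L_3(u) = (u - 5)(u - 6)(u - 7) / 6
Then P(u) = -638·L_0(u) - 1095·L_1(u) - 1732·L_2(u) - 2579·L_3(u).
Expanding and collecting terms gives P(u) = -5u^3 - 2u - 3.
Check: P(8) = -2579. ✓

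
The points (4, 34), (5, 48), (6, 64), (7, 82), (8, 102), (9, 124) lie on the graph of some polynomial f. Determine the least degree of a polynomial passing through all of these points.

2

Forward differences of the values at x = 4, 5, 6, 7, 8, 9:
  f  : 34  48  64  82  102  124
  Δ  : 14  16  18  20  22
  Δ^2: 2  2  2  2
  Δ^3: 0  0  0
  Δ^4: 0  0
  Δ^5: 0
The second differences are constant (2) and nonzero, while all higher differences vanish, so the minimal degree is 2.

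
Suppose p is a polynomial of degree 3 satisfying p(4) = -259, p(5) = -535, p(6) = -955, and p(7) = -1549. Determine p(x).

Write p(x) = ax^3 + bx^2 + cx + d. Substituting each data point gives a linear system:
  64a + 16b + 4c + d = -259
  125a + 25b + 5c + d = -535
  216a + 36b + 6c + d = -955
  343a + 49b + 7c + d = -1549
Solving the system yields a = -5, b = 3, c = 2, d = 5.
So p(x) = -5x^3 + 3x^2 + 2x + 5.
Check: p(5) = -535. ✓

p(x) = -5x^3 + 3x^2 + 2x + 5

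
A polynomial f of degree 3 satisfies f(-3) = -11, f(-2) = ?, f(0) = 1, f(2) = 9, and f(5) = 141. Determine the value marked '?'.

1

The 4 known points determine the degree-3 polynomial uniquely.
Write f(t) = at^3 + bt^2 + ct + d. Substituting each data point gives a linear system:
  -27a + 9b - 3c + d = -11
  d = 1
  8a + 4b + 2c + d = 9
  125a + 25b + 5c + d = 141
Solving the system yields a = 1, b = 1, c = -2, d = 1.
So f(t) = t^3 + t^2 - 2t + 1.
Then f(-2) = 1.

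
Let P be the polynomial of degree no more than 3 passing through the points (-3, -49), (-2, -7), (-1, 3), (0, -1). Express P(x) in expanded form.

Write P(x) = ax^3 + bx^2 + cx + d. Substituting each data point gives a linear system:
  -27a + 9b - 3c + d = -49
  -8a + 4b - 2c + d = -7
  -a + b - c + d = 3
  d = -1
Solving the system yields a = 3, b = 2, c = -5, d = -1.
So P(x) = 3x³ + 2x² - 5x - 1.
Check: P(0) = -1. ✓

P(x) = 3x^3 + 2x^2 - 5x - 1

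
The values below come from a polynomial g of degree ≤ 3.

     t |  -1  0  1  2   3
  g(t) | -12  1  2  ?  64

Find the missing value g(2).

On equispaced nodes a degree-3 polynomial has vanishing fourth forward difference, so
  g(-1) - 4·g(0) + 6·g(1) - 4·g(2) + g(3) = 0.
Substituting the known values and solving for g(2):
  -4·g(2) = -60
  g(2) = 15.

15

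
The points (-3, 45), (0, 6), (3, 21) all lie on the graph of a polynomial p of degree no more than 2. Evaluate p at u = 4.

38

Forward differences of the values at u = -3, 0, 3:
  p  : 45  6  21
  Δ  : -39  15
  Δ^2: 54
The second differences are constant, confirming degree 2.
Interpolating (Newton forward form) and evaluating at u = 4 gives p(4) = 38.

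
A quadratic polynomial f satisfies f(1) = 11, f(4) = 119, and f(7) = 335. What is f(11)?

Using the Lagrange interpolation formula with nodes 1, 4, 7:
  L_0(n) = (n - 4)(n - 7) / 18
  L_1(n) = (n - 1)(n - 7) / -9
  L_2(n) = (n - 1)(n - 4) / 18
Then f(n) = 11·L_0(n) + 119·L_1(n) + 335·L_2(n).
Expanding and collecting terms gives f(n) = 6n^2 + 6n - 1.
Evaluating at n = 11: f(11) = 791.

791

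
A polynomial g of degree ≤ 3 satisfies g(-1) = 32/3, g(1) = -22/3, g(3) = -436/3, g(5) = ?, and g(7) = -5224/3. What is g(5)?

The 4 known points determine the degree-3 polynomial uniquely.
Write g(u) = au^3 + bu^2 + cu + d. Substituting each data point gives a linear system:
  -a + b - c + d = 32/3
  a + b + c + d = -22/3
  27a + 9b + 3c + d = -436/3
  343a + 49b + 7c + d = -5224/3
Solving the system yields a = -5, b = 0, c = -4, d = 5/3.
So g(u) = -5u³ - 4u + 5/3.
Then g(5) = -1930/3.

-1930/3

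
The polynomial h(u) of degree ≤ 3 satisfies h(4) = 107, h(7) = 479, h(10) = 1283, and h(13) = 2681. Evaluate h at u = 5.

Forward differences of the values at u = 4, 7, 10, 13:
  h  : 107  479  1283  2681
  Δ  : 372  804  1398
  Δ^2: 432  594
  Δ^3: 162
The third differences are constant, confirming degree 3.
Interpolating (Newton forward form) and evaluating at u = 5 gives h(5) = 193.

193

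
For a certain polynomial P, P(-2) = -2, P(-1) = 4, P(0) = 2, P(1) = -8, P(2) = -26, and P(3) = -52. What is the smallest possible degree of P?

2

Forward differences of the values at s = -2, -1, 0, 1, 2, 3:
  P  : -2  4  2  -8  -26  -52
  Δ  : 6  -2  -10  -18  -26
  Δ^2: -8  -8  -8  -8
  Δ^3: 0  0  0
  Δ^4: 0  0
  Δ^5: 0
The second differences are constant (-8) and nonzero, while all higher differences vanish, so the minimal degree is 2.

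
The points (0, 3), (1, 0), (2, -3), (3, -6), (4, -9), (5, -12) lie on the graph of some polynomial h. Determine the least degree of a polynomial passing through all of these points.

Forward differences of the values at s = 0, 1, 2, 3, 4, 5:
  h  : 3  0  -3  -6  -9  -12
  Δ  : -3  -3  -3  -3  -3
  Δ^2: 0  0  0  0
  Δ^3: 0  0  0
  Δ^4: 0  0
  Δ^5: 0
The first differences are constant (-3) and nonzero, while all higher differences vanish, so the minimal degree is 1.

1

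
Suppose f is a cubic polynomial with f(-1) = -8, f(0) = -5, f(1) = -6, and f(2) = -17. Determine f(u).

Write f(u) = au^3 + bu^2 + cu + d. Substituting each data point gives a linear system:
  -a + b - c + d = -8
  d = -5
  a + b + c + d = -6
  8a + 4b + 2c + d = -17
Solving the system yields a = -1, b = -2, c = 2, d = -5.
So f(u) = -u³ - 2u² + 2u - 5.
Check: f(0) = -5. ✓

f(u) = -u^3 - 2u^2 + 2u - 5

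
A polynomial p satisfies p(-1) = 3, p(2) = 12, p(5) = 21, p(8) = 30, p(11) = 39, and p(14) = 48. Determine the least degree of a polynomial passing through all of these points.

1

Forward differences of the values at x = -1, 2, 5, 8, 11, 14:
  p  : 3  12  21  30  39  48
  Δ  : 9  9  9  9  9
  Δ^2: 0  0  0  0
  Δ^3: 0  0  0
  Δ^4: 0  0
  Δ^5: 0
The first differences are constant (9) and nonzero, while all higher differences vanish, so the minimal degree is 1.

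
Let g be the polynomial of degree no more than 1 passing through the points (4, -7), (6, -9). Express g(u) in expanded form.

Write g(u) = au + b. Substituting each data point gives a linear system:
  4a + b = -7
  6a + b = -9
Solving the system yields a = -1, b = -3.
So g(u) = -u - 3.
Check: g(6) = -9. ✓

g(u) = -u - 3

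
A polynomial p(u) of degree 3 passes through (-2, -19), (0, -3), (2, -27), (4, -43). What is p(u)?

p(u) = u^3 - 5u^2 - 6u - 3

Using the Lagrange interpolation formula with nodes -2, 0, 2, 4:
  L_0(u) = u(u - 2)(u - 4) / -48
  L_1(u) = (u + 2)(u - 2)(u - 4) / 16
  L_2(u) = (u + 2)u(u - 4) / -16
  L_3(u) = (u + 2)u(u - 2) / 48
Then p(u) = -19·L_0(u) - 3·L_1(u) - 27·L_2(u) - 43·L_3(u).
Expanding and collecting terms gives p(u) = u^3 - 5u^2 - 6u - 3.
Check: p(-2) = -19. ✓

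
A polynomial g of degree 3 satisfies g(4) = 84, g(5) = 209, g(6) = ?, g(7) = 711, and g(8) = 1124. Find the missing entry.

412

The 4 known points determine the degree-3 polynomial uniquely.
Write g(u) = au^3 + bu^2 + cu + d. Substituting each data point gives a linear system:
  64a + 16b + 4c + d = 84
  125a + 25b + 5c + d = 209
  343a + 49b + 7c + d = 711
  512a + 64b + 8c + d = 1124
Solving the system yields a = 3, b = -6, c = -4, d = 4.
So g(u) = 3u³ - 6u² - 4u + 4.
Then g(6) = 412.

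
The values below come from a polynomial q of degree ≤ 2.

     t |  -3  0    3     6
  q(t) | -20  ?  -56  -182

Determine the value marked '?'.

-2

The 3 known points determine the degree-2 polynomial uniquely.
Write q(t) = at^2 + bt + c. Substituting each data point gives a linear system:
  9a - 3b + c = -20
  9a + 3b + c = -56
  36a + 6b + c = -182
Solving the system yields a = -4, b = -6, c = -2.
So q(t) = -4t² - 6t - 2.
Then q(0) = -2.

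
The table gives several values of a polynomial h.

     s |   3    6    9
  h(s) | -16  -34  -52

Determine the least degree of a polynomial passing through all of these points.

Forward differences of the values at s = 3, 6, 9:
  h  : -16  -34  -52
  Δ  : -18  -18
  Δ^2: 0
The first differences are constant (-18) and nonzero, while all higher differences vanish, so the minimal degree is 1.

1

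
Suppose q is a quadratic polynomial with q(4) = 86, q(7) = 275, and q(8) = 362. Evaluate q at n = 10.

572

Using the Lagrange interpolation formula with nodes 4, 7, 8:
  L_0(n) = (n - 7)(n - 8) / 12
  L_1(n) = (n - 4)(n - 8) / -3
  L_2(n) = (n - 4)(n - 7) / 4
Then q(n) = 86·L_0(n) + 275·L_1(n) + 362·L_2(n).
Expanding and collecting terms gives q(n) = 6n^2 - 3n + 2.
Evaluating at n = 10: q(10) = 572.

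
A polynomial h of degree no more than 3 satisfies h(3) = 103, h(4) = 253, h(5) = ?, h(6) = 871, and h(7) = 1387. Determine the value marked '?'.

501

The 4 known points determine the degree-3 polynomial uniquely.
Write h(x) = ax^3 + bx^2 + cx + d. Substituting each data point gives a linear system:
  27a + 9b + 3c + d = 103
  64a + 16b + 4c + d = 253
  216a + 36b + 6c + d = 871
  343a + 49b + 7c + d = 1387
Solving the system yields a = 4, b = 1, c = -5, d = 1.
So h(x) = 4x³ + x² - 5x + 1.
Then h(5) = 501.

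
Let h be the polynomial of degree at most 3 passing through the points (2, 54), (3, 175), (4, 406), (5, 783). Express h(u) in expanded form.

h(u) = 6u^3 + u^2 + 2u - 2

Write h(u) = au^3 + bu^2 + cu + d. Substituting each data point gives a linear system:
  8a + 4b + 2c + d = 54
  27a + 9b + 3c + d = 175
  64a + 16b + 4c + d = 406
  125a + 25b + 5c + d = 783
Solving the system yields a = 6, b = 1, c = 2, d = -2.
So h(u) = 6u³ + u² + 2u - 2.
Check: h(3) = 175. ✓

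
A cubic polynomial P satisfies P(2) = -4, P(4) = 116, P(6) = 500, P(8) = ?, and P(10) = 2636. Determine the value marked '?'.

On equispaced nodes a degree-3 polynomial has vanishing fourth forward difference, so
  P(2) - 4·P(4) + 6·P(6) - 4·P(8) + P(10) = 0.
Substituting the known values and solving for P(8):
  -4·P(8) = -5168
  P(8) = 1292.

1292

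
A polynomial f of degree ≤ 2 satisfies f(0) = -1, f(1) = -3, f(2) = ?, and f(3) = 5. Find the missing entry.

The 3 known points determine the degree-2 polynomial uniquely.
Write f(s) = as^2 + bs + c. Substituting each data point gives a linear system:
  c = -1
  a + b + c = -3
  9a + 3b + c = 5
Solving the system yields a = 2, b = -4, c = -1.
So f(s) = 2s² - 4s - 1.
Then f(2) = -1.

-1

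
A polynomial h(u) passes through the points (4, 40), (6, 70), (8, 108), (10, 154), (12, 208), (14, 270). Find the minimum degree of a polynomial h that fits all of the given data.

2

Forward differences of the values at u = 4, 6, 8, 10, 12, 14:
  h  : 40  70  108  154  208  270
  Δ  : 30  38  46  54  62
  Δ^2: 8  8  8  8
  Δ^3: 0  0  0
  Δ^4: 0  0
  Δ^5: 0
The second differences are constant (8) and nonzero, while all higher differences vanish, so the minimal degree is 2.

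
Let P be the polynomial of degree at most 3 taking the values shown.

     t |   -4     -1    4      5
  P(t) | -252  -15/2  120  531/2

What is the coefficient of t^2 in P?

-4

Write P(t) = at^3 + bt^2 + ct + d. Substituting each data point gives a linear system:
  -64a + 16b - 4c + d = -252
  -a + b - c + d = -15/2
  64a + 16b + 4c + d = 120
  125a + 25b + 5c + d = 531/2
Solving the system yields a = 3, b = -4, c = -3/2, d = -2.
So P(t) = 3t^3 - 4t^2 - (3/2)t - 2.
The coefficient of t^2 is -4.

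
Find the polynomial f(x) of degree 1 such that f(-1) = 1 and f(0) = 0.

f(x) = -x

Using the Lagrange interpolation formula with nodes -1, 0:
  L_0(x) = x / -1
  L_1(x) = (x + 1) / 1
Then f(x) = 1·L_0(x) + 0·L_1(x).
Expanding and collecting terms gives f(x) = -x.
Check: f(-1) = 1. ✓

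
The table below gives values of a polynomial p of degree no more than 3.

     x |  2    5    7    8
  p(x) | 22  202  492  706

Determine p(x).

Write p(x) = ax^3 + bx^2 + cx + d. Substituting each data point gives a linear system:
  8a + 4b + 2c + d = 22
  125a + 25b + 5c + d = 202
  343a + 49b + 7c + d = 492
  512a + 64b + 8c + d = 706
Solving the system yields a = 1, b = 3, c = 0, d = 2.
So p(x) = x^3 + 3x^2 + 2.
Check: p(7) = 492. ✓

p(x) = x^3 + 3x^2 + 2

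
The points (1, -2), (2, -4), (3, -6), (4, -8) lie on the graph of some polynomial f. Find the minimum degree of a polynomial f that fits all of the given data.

1

Forward differences of the values at u = 1, 2, 3, 4:
  f  : -2  -4  -6  -8
  Δ  : -2  -2  -2
  Δ^2: 0  0
  Δ^3: 0
The first differences are constant (-2) and nonzero, while all higher differences vanish, so the minimal degree is 1.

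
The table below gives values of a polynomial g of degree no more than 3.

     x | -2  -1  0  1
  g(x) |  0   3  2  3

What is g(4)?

Forward differences of the values at x = -2, -1, 0, 1:
  g  : 0  3  2  3
  Δ  : 3  -1  1
  Δ^2: -4  2
  Δ^3: 6
The third differences are constant, confirming degree 3.
Interpolating (Newton forward form) and evaluating at x = 4 gives g(4) = 78.

78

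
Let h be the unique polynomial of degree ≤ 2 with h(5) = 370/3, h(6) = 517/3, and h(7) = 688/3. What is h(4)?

247/3

Using the Lagrange interpolation formula with nodes 5, 6, 7:
  L_0(s) = (s - 6)(s - 7) / 2
  L_1(s) = (s - 5)(s - 7) / -1
  L_2(s) = (s - 5)(s - 6) / 2
Then h(s) = 370/3·L_0(s) + 517/3·L_1(s) + 688/3·L_2(s).
Expanding and collecting terms gives h(s) = 4s² + 5s - 5/3.
Evaluating at s = 4: h(4) = 247/3.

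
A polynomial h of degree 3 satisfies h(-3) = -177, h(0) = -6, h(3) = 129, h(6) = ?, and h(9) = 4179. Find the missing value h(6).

1200

The 4 known points determine the degree-3 polynomial uniquely.
Write h(t) = at^3 + bt^2 + ct + d. Substituting each data point gives a linear system:
  -27a + 9b - 3c + d = -177
  d = -6
  27a + 9b + 3c + d = 129
  729a + 81b + 9c + d = 4179
Solving the system yields a = 6, b = -2, c = -3, d = -6.
So h(t) = 6t^3 - 2t^2 - 3t - 6.
Then h(6) = 1200.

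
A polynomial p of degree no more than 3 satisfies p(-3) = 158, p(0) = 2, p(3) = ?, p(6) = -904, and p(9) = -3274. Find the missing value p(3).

-82

The 4 known points determine the degree-3 polynomial uniquely.
Write p(x) = ax^3 + bx^2 + cx + d. Substituting each data point gives a linear system:
  -27a + 9b - 3c + d = 158
  d = 2
  216a + 36b + 6c + d = -904
  729a + 81b + 9c + d = -3274
Solving the system yields a = -5, b = 4, c = 5, d = 2.
So p(x) = -5x^3 + 4x^2 + 5x + 2.
Then p(3) = -82.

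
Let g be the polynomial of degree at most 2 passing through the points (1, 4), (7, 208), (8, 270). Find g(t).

Using the Lagrange interpolation formula with nodes 1, 7, 8:
  L_0(t) = (t - 7)(t - 8) / 42
  L_1(t) = (t - 1)(t - 8) / -6
  L_2(t) = (t - 1)(t - 7) / 7
Then g(t) = 4·L_0(t) + 208·L_1(t) + 270·L_2(t).
Expanding and collecting terms gives g(t) = 4t² + 2t - 2.
Check: g(1) = 4. ✓

g(t) = 4t^2 + 2t - 2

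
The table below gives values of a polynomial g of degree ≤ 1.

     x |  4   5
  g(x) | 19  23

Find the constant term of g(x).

3

Write g(x) = ax + b. Substituting each data point gives a linear system:
  4a + b = 19
  5a + b = 23
Solving the system yields a = 4, b = 3.
So g(x) = 4x + 3.
The constant term is 3.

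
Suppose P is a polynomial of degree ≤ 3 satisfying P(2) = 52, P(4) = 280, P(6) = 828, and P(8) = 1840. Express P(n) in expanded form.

Using the Lagrange interpolation formula with nodes 2, 4, 6, 8:
  L_0(n) = (n - 4)(n - 6)(n - 8) / -48
  L_1(n) = (n - 2)(n - 6)(n - 8) / 16
  L_2(n) = (n - 2)(n - 4)(n - 8) / -16
  L_3(n) = (n - 2)(n - 4)(n - 6) / 48
Then P(n) = 52·L_0(n) + 280·L_1(n) + 828·L_2(n) + 1840·L_3(n).
Expanding and collecting terms gives P(n) = 3n^3 + 4n^2 + 6n.
Check: P(8) = 1840. ✓

P(n) = 3n^3 + 4n^2 + 6n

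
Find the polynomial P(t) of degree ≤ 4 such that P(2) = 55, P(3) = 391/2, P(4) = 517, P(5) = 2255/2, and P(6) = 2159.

P(t) = t^4 + 4t^3 - (1/2)t^2 + 2t + 5

Write P(t) = at^4 + bt^3 + ct^2 + dt + e. Substituting each data point gives a linear system:
  16a + 8b + 4c + 2d + e = 55
  81a + 27b + 9c + 3d + e = 391/2
  256a + 64b + 16c + 4d + e = 517
  625a + 125b + 25c + 5d + e = 2255/2
  1296a + 216b + 36c + 6d + e = 2159
Solving the system yields a = 1, b = 4, c = -1/2, d = 2, e = 5.
So P(t) = t^4 + 4t^3 - (1/2)t^2 + 2t + 5.
Check: P(6) = 2159. ✓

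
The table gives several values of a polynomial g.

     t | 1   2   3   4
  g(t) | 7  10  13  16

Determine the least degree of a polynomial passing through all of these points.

1

Forward differences of the values at t = 1, 2, 3, 4:
  g  : 7  10  13  16
  Δ  : 3  3  3
  Δ^2: 0  0
  Δ^3: 0
The first differences are constant (3) and nonzero, while all higher differences vanish, so the minimal degree is 1.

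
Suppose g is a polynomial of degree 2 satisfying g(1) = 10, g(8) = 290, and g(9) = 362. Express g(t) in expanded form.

g(t) = 4t^2 + 4t + 2

Using the Lagrange interpolation formula with nodes 1, 8, 9:
  L_0(t) = (t - 8)(t - 9) / 56
  L_1(t) = (t - 1)(t - 9) / -7
  L_2(t) = (t - 1)(t - 8) / 8
Then g(t) = 10·L_0(t) + 290·L_1(t) + 362·L_2(t).
Expanding and collecting terms gives g(t) = 4t² + 4t + 2.
Check: g(1) = 10. ✓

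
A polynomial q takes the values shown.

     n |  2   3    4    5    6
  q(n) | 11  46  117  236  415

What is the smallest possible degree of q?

3

Forward differences of the values at n = 2, 3, 4, 5, 6:
  q  : 11  46  117  236  415
  Δ  : 35  71  119  179
  Δ^2: 36  48  60
  Δ^3: 12  12
  Δ^4: 0
The third differences are constant (12) and nonzero, while all higher differences vanish, so the minimal degree is 3.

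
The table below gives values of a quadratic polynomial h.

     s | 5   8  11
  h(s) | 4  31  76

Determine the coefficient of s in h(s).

Write h(s) = as^2 + bs + c. Substituting each data point gives a linear system:
  25a + 5b + c = 4
  64a + 8b + c = 31
  121a + 11b + c = 76
Solving the system yields a = 1, b = -4, c = -1.
So h(s) = s^2 - 4s - 1.
The coefficient of s is -4.

-4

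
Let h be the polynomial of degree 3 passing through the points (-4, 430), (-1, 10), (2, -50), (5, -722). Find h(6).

Using the Lagrange interpolation formula with nodes -4, -1, 2, 5:
  L_0(s) = (s + 1)(s - 2)(s - 5) / -162
  L_1(s) = (s + 4)(s - 2)(s - 5) / 54
  L_2(s) = (s + 4)(s + 1)(s - 5) / -54
  L_3(s) = (s + 4)(s + 1)(s - 2) / 162
Then h(s) = 430·L_0(s) + 10·L_1(s) - 50·L_2(s) - 722·L_3(s).
Expanding and collecting terms gives h(s) = -6s³ + 2s² - 4s - 2.
Evaluating at s = 6: h(6) = -1250.

-1250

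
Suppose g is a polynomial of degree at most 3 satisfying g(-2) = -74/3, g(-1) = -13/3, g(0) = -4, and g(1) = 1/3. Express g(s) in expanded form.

g(s) = 4s^3 + 2s^2 - (5/3)s - 4

Using the Lagrange interpolation formula with nodes -2, -1, 0, 1:
  L_0(s) = (s + 1)s(s - 1) / -6
  L_1(s) = (s + 2)s(s - 1) / 2
  L_2(s) = (s + 2)(s + 1)(s - 1) / -2
  L_3(s) = (s + 2)(s + 1)s / 6
Then g(s) = -74/3·L_0(s) - 13/3·L_1(s) - 4·L_2(s) + 1/3·L_3(s).
Expanding and collecting terms gives g(s) = 4s^3 + 2s^2 - (5/3)s - 4.
Check: g(1) = 1/3. ✓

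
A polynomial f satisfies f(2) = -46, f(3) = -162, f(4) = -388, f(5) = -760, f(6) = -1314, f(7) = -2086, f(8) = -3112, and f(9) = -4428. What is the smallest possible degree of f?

Forward differences of the values at s = 2, 3, 4, 5, 6, 7, 8, 9:
  f  : -46  -162  -388  -760  -1314  -2086  -3112  -4428
  Δ  : -116  -226  -372  -554  -772  -1026  -1316
  Δ^2: -110  -146  -182  -218  -254  -290
  Δ^3: -36  -36  -36  -36  -36
  Δ^4: 0  0  0  0
  Δ^5: 0  0  0
  Δ^6: 0  0
  Δ^7: 0
The third differences are constant (-36) and nonzero, while all higher differences vanish, so the minimal degree is 3.

3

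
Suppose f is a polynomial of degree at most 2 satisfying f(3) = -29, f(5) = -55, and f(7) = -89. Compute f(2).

-19

Using the Lagrange interpolation formula with nodes 3, 5, 7:
  L_0(s) = (s - 5)(s - 7) / 8
  L_1(s) = (s - 3)(s - 7) / -4
  L_2(s) = (s - 3)(s - 5) / 8
Then f(s) = -29·L_0(s) - 55·L_1(s) - 89·L_2(s).
Expanding and collecting terms gives f(s) = -s^2 - 5s - 5.
Evaluating at s = 2: f(2) = -19.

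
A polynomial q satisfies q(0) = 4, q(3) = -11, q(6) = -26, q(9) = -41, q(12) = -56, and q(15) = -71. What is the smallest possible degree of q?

1

Forward differences of the values at u = 0, 3, 6, 9, 12, 15:
  q  : 4  -11  -26  -41  -56  -71
  Δ  : -15  -15  -15  -15  -15
  Δ^2: 0  0  0  0
  Δ^3: 0  0  0
  Δ^4: 0  0
  Δ^5: 0
The first differences are constant (-15) and nonzero, while all higher differences vanish, so the minimal degree is 1.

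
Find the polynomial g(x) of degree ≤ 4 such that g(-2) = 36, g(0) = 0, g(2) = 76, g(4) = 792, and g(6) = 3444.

g(x) = 2x^4 + 3x^3 + 6x^2 - 2x

Write g(x) = ax^4 + bx^3 + cx^2 + dx + e. Substituting each data point gives a linear system:
  16a - 8b + 4c - 2d + e = 36
  e = 0
  16a + 8b + 4c + 2d + e = 76
  256a + 64b + 16c + 4d + e = 792
  1296a + 216b + 36c + 6d + e = 3444
Solving the system yields a = 2, b = 3, c = 6, d = -2, e = 0.
So g(x) = 2x^4 + 3x^3 + 6x^2 - 2x.
Check: g(0) = 0. ✓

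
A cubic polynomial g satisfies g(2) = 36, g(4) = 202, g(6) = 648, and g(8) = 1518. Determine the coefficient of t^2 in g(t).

Write g(t) = at^3 + bt^2 + ct + d. Substituting each data point gives a linear system:
  8a + 4b + 2c + d = 36
  64a + 16b + 4c + d = 202
  216a + 36b + 6c + d = 648
  512a + 64b + 8c + d = 1518
Solving the system yields a = 3, b = -1, c = 5, d = 6.
So g(t) = 3t³ - t² + 5t + 6.
The coefficient of t^2 is -1.

-1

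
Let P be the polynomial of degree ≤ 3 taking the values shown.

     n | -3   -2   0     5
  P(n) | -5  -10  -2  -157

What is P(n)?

P(n) = -n^3 - 2n^2 + 4n - 2

Write P(n) = an^3 + bn^2 + cn + d. Substituting each data point gives a linear system:
  -27a + 9b - 3c + d = -5
  -8a + 4b - 2c + d = -10
  d = -2
  125a + 25b + 5c + d = -157
Solving the system yields a = -1, b = -2, c = 4, d = -2.
So P(n) = -n^3 - 2n^2 + 4n - 2.
Check: P(-3) = -5. ✓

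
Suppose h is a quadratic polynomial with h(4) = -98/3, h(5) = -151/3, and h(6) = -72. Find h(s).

Using the Lagrange interpolation formula with nodes 4, 5, 6:
  L_0(s) = (s - 5)(s - 6) / 2
  L_1(s) = (s - 4)(s - 6) / -1
  L_2(s) = (s - 4)(s - 5) / 2
Then h(s) = -98/3·L_0(s) - 151/3·L_1(s) - 72·L_2(s).
Expanding and collecting terms gives h(s) = -2s² + (1/3)s - 2.
Check: h(4) = -98/3. ✓

h(s) = -2s^2 + (1/3)s - 2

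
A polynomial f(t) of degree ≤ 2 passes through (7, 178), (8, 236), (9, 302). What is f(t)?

f(t) = 4t^2 - 2t - 4

Write f(t) = at^2 + bt + c. Substituting each data point gives a linear system:
  49a + 7b + c = 178
  64a + 8b + c = 236
  81a + 9b + c = 302
Solving the system yields a = 4, b = -2, c = -4.
So f(t) = 4t^2 - 2t - 4.
Check: f(9) = 302. ✓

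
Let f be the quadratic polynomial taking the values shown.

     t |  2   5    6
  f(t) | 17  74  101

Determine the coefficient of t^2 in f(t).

2

Write f(t) = at^2 + bt + c. Substituting each data point gives a linear system:
  4a + 2b + c = 17
  25a + 5b + c = 74
  36a + 6b + c = 101
Solving the system yields a = 2, b = 5, c = -1.
So f(t) = 2t^2 + 5t - 1.
The leading coefficient is 2.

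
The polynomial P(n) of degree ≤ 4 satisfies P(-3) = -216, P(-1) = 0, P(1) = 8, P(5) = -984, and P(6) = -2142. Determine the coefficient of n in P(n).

Write P(n) = an^4 + bn^3 + cn^2 + dn + e. Substituting each data point gives a linear system:
  81a - 27b + 9c - 3d + e = -216
  a - b + c - d + e = 0
  a + b + c + d + e = 8
  625a + 125b + 25c + 5d + e = -984
  1296a + 216b + 36c + 6d + e = -2142
Solving the system yields a = -2, b = 2, c = 0, d = 2, e = 6.
So P(n) = -2n^4 + 2n^3 + 2n + 6.
The coefficient of n is 2.

2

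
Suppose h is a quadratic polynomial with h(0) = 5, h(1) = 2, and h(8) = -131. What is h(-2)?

Write h(x) = ax^2 + bx + c. Substituting each data point gives a linear system:
  c = 5
  a + b + c = 2
  64a + 8b + c = -131
Solving the system yields a = -2, b = -1, c = 5.
So h(x) = -2x^2 - x + 5.
Then h(-2) = -1.

-1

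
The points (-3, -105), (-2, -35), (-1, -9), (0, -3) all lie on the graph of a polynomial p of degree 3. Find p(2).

Using the Lagrange interpolation formula with nodes -3, -2, -1, 0:
  L_0(s) = (s + 2)(s + 1)s / -6
  L_1(s) = (s + 3)(s + 1)s / 2
  L_2(s) = (s + 3)(s + 2)s / -2
  L_3(s) = (s + 3)(s + 2)(s + 1) / 6
Then p(s) = -105·L_0(s) - 35·L_1(s) - 9·L_2(s) - 3·L_3(s).
Expanding and collecting terms gives p(s) = 4s^3 + 2s^2 + 4s - 3.
Evaluating at s = 2: p(2) = 45.

45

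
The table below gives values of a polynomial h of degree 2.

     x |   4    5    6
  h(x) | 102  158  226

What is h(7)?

306

Write h(x) = ax^2 + bx + c. Substituting each data point gives a linear system:
  16a + 4b + c = 102
  25a + 5b + c = 158
  36a + 6b + c = 226
Solving the system yields a = 6, b = 2, c = -2.
So h(x) = 6x^2 + 2x - 2.
Then h(7) = 306.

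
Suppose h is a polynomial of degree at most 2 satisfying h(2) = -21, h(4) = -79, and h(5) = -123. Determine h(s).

h(s) = -5s^2 + s - 3

Using the Lagrange interpolation formula with nodes 2, 4, 5:
  L_0(s) = (s - 4)(s - 5) / 6
  L_1(s) = (s - 2)(s - 5) / -2
  L_2(s) = (s - 2)(s - 4) / 3
Then h(s) = -21·L_0(s) - 79·L_1(s) - 123·L_2(s).
Expanding and collecting terms gives h(s) = -5s^2 + s - 3.
Check: h(4) = -79. ✓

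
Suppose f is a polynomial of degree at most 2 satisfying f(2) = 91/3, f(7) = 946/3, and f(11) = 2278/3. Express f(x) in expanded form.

f(x) = 6x^2 + 3x + 1/3

Write f(x) = ax^2 + bx + c. Substituting each data point gives a linear system:
  4a + 2b + c = 91/3
  49a + 7b + c = 946/3
  121a + 11b + c = 2278/3
Solving the system yields a = 6, b = 3, c = 1/3.
So f(x) = 6x^2 + 3x + 1/3.
Check: f(11) = 2278/3. ✓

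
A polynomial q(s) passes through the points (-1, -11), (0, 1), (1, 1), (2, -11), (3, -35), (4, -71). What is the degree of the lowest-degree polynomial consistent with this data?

2

Forward differences of the values at s = -1, 0, 1, 2, 3, 4:
  q  : -11  1  1  -11  -35  -71
  Δ  : 12  0  -12  -24  -36
  Δ^2: -12  -12  -12  -12
  Δ^3: 0  0  0
  Δ^4: 0  0
  Δ^5: 0
The second differences are constant (-12) and nonzero, while all higher differences vanish, so the minimal degree is 2.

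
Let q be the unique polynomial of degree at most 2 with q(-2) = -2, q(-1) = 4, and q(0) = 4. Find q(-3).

-14

Write q(u) = au^2 + bu + c. Substituting each data point gives a linear system:
  4a - 2b + c = -2
  a - b + c = 4
  c = 4
Solving the system yields a = -3, b = -3, c = 4.
So q(u) = -3u^2 - 3u + 4.
Then q(-3) = -14.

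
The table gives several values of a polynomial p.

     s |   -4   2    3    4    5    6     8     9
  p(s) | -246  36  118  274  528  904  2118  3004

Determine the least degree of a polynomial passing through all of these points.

3

Divided differences on the nodes -4, 2, 3, 4, 5, 6, 8, 9:
  order 0: -246  36  118  274  528  904  2118  3004
  order 1: 47  82  156  254  376  607  886
  order 2: 5  37  49  61  77  93
  order 3: 4  4  4  4  4
  order 4: 0  0  0  0
  order 5: 0  0  0
  order 6: 0  0
  order 7: 0
The order-3 divided differences are all 4 (nonzero) and every higher order vanishes, so the data lies on a polynomial of degree exactly 3.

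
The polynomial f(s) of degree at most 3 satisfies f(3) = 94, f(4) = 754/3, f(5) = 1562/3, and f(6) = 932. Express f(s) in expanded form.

Write f(s) = as^3 + bs^2 + cs + d. Substituting each data point gives a linear system:
  27a + 9b + 3c + d = 94
  64a + 16b + 4c + d = 754/3
  125a + 25b + 5c + d = 1562/3
  216a + 36b + 6c + d = 932
Solving the system yields a = 5, b = -4, c = 1/3, d = -6.
So f(s) = 5s^3 - 4s^2 + (1/3)s - 6.
Check: f(3) = 94. ✓

f(s) = 5s^3 - 4s^2 + (1/3)s - 6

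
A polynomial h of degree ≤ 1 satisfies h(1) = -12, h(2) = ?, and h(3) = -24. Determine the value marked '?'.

On equispaced nodes a degree-1 polynomial has vanishing second forward difference, so
  h(1) - 2·h(2) + h(3) = 0.
Substituting the known values and solving for h(2):
  -2·h(2) = 36
  h(2) = -18.

-18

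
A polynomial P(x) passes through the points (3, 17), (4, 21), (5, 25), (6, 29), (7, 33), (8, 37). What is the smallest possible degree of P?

Forward differences of the values at x = 3, 4, 5, 6, 7, 8:
  P  : 17  21  25  29  33  37
  Δ  : 4  4  4  4  4
  Δ^2: 0  0  0  0
  Δ^3: 0  0  0
  Δ^4: 0  0
  Δ^5: 0
The first differences are constant (4) and nonzero, while all higher differences vanish, so the minimal degree is 1.

1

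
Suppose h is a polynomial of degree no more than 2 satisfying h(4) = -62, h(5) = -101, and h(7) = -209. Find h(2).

-14

Using the Lagrange interpolation formula with nodes 4, 5, 7:
  L_0(x) = (x - 5)(x - 7) / 3
  L_1(x) = (x - 4)(x - 7) / -2
  L_2(x) = (x - 4)(x - 5) / 6
Then h(x) = -62·L_0(x) - 101·L_1(x) - 209·L_2(x).
Expanding and collecting terms gives h(x) = -5x^2 + 6x - 6.
Evaluating at x = 2: h(2) = -14.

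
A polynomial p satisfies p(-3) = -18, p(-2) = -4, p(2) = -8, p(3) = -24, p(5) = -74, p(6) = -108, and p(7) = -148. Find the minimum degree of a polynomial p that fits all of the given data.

Divided differences on the nodes -3, -2, 2, 3, 5, 6, 7:
  order 0: -18  -4  -8  -24  -74  -108  -148
  order 1: 14  -1  -16  -25  -34  -40
  order 2: -3  -3  -3  -3  -3
  order 3: 0  0  0  0
  order 4: 0  0  0
  order 5: 0  0
  order 6: 0
The order-2 divided differences are all -3 (nonzero) and every higher order vanishes, so the data lies on a polynomial of degree exactly 2.

2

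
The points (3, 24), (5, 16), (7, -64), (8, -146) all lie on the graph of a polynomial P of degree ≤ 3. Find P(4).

Using the Lagrange interpolation formula with nodes 3, 5, 7, 8:
  L_0(u) = (u - 5)(u - 7)(u - 8) / -40
  L_1(u) = (u - 3)(u - 7)(u - 8) / 12
  L_2(u) = (u - 3)(u - 5)(u - 8) / -8
  L_3(u) = (u - 3)(u - 5)(u - 7) / 15
Then P(u) = 24·L_0(u) + 16·L_1(u) - 64·L_2(u) - 146·L_3(u).
Expanding and collecting terms gives P(u) = -u^3 + 6u^2 - 3u + 6.
Evaluating at u = 4: P(4) = 26.

26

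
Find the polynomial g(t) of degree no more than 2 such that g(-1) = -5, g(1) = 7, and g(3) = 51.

g(t) = 4t^2 + 6t - 3

Write g(t) = at^2 + bt + c. Substituting each data point gives a linear system:
  a - b + c = -5
  a + b + c = 7
  9a + 3b + c = 51
Solving the system yields a = 4, b = 6, c = -3.
So g(t) = 4t^2 + 6t - 3.
Check: g(-1) = -5. ✓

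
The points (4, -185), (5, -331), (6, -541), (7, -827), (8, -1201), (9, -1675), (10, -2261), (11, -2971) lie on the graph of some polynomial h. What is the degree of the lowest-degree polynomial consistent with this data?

Forward differences of the values at u = 4, 5, 6, 7, 8, 9, 10, 11:
  h  : -185  -331  -541  -827  -1201  -1675  -2261  -2971
  Δ  : -146  -210  -286  -374  -474  -586  -710
  Δ^2: -64  -76  -88  -100  -112  -124
  Δ^3: -12  -12  -12  -12  -12
  Δ^4: 0  0  0  0
  Δ^5: 0  0  0
  Δ^6: 0  0
  Δ^7: 0
The third differences are constant (-12) and nonzero, while all higher differences vanish, so the minimal degree is 3.

3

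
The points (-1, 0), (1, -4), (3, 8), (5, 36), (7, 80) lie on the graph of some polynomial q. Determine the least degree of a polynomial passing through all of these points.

2

Forward differences of the values at x = -1, 1, 3, 5, 7:
  q  : 0  -4  8  36  80
  Δ  : -4  12  28  44
  Δ^2: 16  16  16
  Δ^3: 0  0
  Δ^4: 0
The second differences are constant (16) and nonzero, while all higher differences vanish, so the minimal degree is 2.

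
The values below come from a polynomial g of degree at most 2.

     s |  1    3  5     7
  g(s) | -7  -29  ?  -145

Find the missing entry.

The 3 known points determine the degree-2 polynomial uniquely.
Write g(s) = as^2 + bs + c. Substituting each data point gives a linear system:
  a + b + c = -7
  9a + 3b + c = -29
  49a + 7b + c = -145
Solving the system yields a = -3, b = 1, c = -5.
So g(s) = -3s^2 + s - 5.
Then g(5) = -75.

-75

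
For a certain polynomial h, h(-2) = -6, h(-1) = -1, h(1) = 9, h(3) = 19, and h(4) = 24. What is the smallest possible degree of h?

1

Divided differences on the nodes -2, -1, 1, 3, 4:
  order 0: -6  -1  9  19  24
  order 1: 5  5  5  5
  order 2: 0  0  0
  order 3: 0  0
  order 4: 0
The order-1 divided differences are all 5 (nonzero) and every higher order vanishes, so the data lies on a polynomial of degree exactly 1.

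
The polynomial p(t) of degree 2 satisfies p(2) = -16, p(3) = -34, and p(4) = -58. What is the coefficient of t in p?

-3

Write p(t) = at^2 + bt + c. Substituting each data point gives a linear system:
  4a + 2b + c = -16
  9a + 3b + c = -34
  16a + 4b + c = -58
Solving the system yields a = -3, b = -3, c = 2.
So p(t) = -3t² - 3t + 2.
The coefficient of t is -3.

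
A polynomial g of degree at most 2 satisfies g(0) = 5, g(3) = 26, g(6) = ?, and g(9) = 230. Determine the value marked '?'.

101

The 3 known points determine the degree-2 polynomial uniquely.
Write g(u) = au^2 + bu + c. Substituting each data point gives a linear system:
  c = 5
  9a + 3b + c = 26
  81a + 9b + c = 230
Solving the system yields a = 3, b = -2, c = 5.
So g(u) = 3u² - 2u + 5.
Then g(6) = 101.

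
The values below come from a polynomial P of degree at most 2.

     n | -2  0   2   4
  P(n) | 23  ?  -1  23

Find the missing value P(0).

The 3 known points determine the degree-2 polynomial uniquely.
Write P(n) = an^2 + bn + c. Substituting each data point gives a linear system:
  4a - 2b + c = 23
  4a + 2b + c = -1
  16a + 4b + c = 23
Solving the system yields a = 3, b = -6, c = -1.
So P(n) = 3n² - 6n - 1.
Then P(0) = -1.

-1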